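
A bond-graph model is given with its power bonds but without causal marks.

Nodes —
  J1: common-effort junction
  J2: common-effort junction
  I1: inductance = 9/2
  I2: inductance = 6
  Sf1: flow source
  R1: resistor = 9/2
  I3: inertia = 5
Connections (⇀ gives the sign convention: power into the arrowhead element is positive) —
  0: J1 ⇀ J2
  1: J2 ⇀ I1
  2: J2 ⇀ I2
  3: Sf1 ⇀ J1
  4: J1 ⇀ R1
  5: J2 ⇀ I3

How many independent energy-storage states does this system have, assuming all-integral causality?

bond 3 |Sf1  (Sf1 fixes flow; stroke at Sf1)
bond 1 |I1  (I1: I, integral causality)
bond 2 |I2  (I2 outputs flow p/I2)
bond 5 |I3  (prefer integral on I3)
bond 0 |J2  (J2 needs exactly one e-in)
bond 4 |J1  (J1: last free bond brings effort in)

3  (I1, I2, I3 all integral)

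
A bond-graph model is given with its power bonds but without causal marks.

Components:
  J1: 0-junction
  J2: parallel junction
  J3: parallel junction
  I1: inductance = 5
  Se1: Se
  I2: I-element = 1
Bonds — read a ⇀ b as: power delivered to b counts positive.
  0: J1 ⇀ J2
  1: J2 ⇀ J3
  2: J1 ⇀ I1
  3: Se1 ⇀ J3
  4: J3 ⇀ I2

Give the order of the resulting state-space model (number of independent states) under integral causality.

#3 stroke→J3  (Se1 fixes effort; stroke away)
#1 stroke→J2  (J3: bond 3 brought effort, rest push out)
#4 stroke→I2  (common-e at J3 fixed by 3)
#0 stroke→J1  (common-e at J2 fixed by 1)
#2 stroke→I1  (J1: bond 0 brought effort, rest push out)

2  (I1, I2 all integral)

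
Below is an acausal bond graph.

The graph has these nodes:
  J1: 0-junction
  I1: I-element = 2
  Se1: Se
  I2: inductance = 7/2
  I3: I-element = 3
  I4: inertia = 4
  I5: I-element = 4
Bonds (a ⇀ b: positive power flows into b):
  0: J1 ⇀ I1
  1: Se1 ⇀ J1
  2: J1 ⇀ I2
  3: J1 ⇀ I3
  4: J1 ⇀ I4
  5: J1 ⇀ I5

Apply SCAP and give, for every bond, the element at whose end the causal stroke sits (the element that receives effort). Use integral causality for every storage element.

b1 |J1  (Se1 fixes effort; stroke away)
b0 |I1  (J1 effort already set via bond 1)
b2 |I2  (J1 effort already set via bond 1)
b3 |I3  (J1: bond 1 brought effort, rest push out)
b4 |I4  (0-jn J1 has e-setter on 1)
b5 |I5  (J1: bond 1 brought effort, rest push out)

bond 0 |I1
bond 1 |J1
bond 2 |I2
bond 3 |I3
bond 4 |I4
bond 5 |I5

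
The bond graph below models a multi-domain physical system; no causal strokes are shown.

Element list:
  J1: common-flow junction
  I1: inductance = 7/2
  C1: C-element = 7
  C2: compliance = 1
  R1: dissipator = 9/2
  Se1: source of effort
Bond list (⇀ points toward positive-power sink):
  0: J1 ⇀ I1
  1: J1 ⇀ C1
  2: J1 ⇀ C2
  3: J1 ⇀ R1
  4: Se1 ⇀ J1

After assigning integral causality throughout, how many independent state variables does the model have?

bond 4 stroke→J1  (Se1: effort source, stroke at far end)
bond 0 stroke→I1  (I1 integral (f out))
bond 1 stroke→J1  (1-jn J1 has f-setter on 0)
bond 2 stroke→J1  (1-jn J1 has f-setter on 0)
bond 3 stroke→J1  (J1 flow already set via bond 0)

3  (C1, C2, I1 all integral)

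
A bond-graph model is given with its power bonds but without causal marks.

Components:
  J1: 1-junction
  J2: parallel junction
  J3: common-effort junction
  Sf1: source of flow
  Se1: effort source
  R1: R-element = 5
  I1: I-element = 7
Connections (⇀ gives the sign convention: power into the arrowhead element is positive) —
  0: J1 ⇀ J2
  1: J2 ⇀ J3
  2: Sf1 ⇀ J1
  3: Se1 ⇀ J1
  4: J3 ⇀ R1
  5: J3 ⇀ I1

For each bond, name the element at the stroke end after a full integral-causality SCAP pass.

bond 2 |Sf1  (Sf1 (Sf) sets flow on bond)
bond 3 |J1  (Se1 fixes effort; stroke away)
bond 0 |J1  (J1 flow already set via bond 2)
bond 1 |J2  (J2 needs exactly one e-in)
bond 5 |I1  (prefer integral on I1)
bond 4 |J3  (J3 needs exactly one e-in)

#0 stroke at J1
#1 stroke at J2
#2 stroke at Sf1
#3 stroke at J1
#4 stroke at J3
#5 stroke at I1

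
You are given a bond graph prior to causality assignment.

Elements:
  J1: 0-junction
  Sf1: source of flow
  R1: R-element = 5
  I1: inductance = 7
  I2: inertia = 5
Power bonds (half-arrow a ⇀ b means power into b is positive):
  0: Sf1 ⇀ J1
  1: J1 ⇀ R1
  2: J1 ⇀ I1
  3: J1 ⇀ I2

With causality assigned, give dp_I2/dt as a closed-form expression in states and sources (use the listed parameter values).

b0 stroke at Sf1  (Sf1: flow source, stroke at near end)
b2 stroke at I1  (I1 outputs flow p/I1)
b3 stroke at I2  (I2: I, integral causality)
b1 stroke at J1  (only one effort-in slot at J1)

dp_I2/dt = 5*F_Sf1 - 5*p_I1/7 - p_I2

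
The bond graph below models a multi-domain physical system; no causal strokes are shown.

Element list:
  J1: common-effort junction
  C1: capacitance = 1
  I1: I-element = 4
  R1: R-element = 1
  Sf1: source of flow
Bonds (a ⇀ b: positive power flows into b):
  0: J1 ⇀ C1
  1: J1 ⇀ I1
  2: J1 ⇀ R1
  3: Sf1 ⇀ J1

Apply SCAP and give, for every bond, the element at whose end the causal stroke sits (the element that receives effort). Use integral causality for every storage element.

#0 stroke at J1
#1 stroke at I1
#2 stroke at R1
#3 stroke at Sf1

#3 |Sf1  (Sf1: flow source, stroke at near end)
#0 |J1  (prefer integral on C1)
#1 |I1  (J1: bond 0 brought effort, rest push out)
#2 |R1  (0-jn J1 has e-setter on 0)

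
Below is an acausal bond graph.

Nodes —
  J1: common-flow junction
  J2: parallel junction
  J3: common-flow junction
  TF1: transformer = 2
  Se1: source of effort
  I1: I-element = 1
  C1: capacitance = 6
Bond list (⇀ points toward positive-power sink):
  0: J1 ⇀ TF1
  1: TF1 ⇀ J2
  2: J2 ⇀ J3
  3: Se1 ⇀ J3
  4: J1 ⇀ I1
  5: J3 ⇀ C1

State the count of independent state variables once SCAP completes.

β3 →J3  (Se1: effort source, stroke at far end)
β4 →I1  (I1 outputs flow p/I1)
β0 →J1  (1-jn J1 has f-setter on 4)
β1 →TF1  (TF1 one-in-one-out from 0)
β2 →J2  (J2: last free bond brings effort in)
β5 →J3  (J3: bond 2 brought flow, rest push out)

2  (C1, I1 all integral)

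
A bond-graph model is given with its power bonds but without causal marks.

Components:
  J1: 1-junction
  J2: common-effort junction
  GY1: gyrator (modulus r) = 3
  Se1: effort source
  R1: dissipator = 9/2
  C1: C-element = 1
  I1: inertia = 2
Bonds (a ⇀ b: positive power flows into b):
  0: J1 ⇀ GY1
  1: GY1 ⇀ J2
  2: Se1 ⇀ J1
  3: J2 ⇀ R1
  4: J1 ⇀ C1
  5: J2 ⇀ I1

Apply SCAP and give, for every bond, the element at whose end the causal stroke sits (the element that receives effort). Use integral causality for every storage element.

#2 stroke at J1  (source Se1 imposes e)
#4 stroke at J1  (prefer integral on C1)
#0 stroke at GY1  (J1 needs exactly one f-in)
#1 stroke at GY1  (through GY1, causality inverts; strokes same side of GY1)
#5 stroke at I1  (prefer integral on I1)
#3 stroke at J2  (J2 needs exactly one e-in)

#0 |GY1
#1 |GY1
#2 |J1
#3 |J2
#4 |J1
#5 |I1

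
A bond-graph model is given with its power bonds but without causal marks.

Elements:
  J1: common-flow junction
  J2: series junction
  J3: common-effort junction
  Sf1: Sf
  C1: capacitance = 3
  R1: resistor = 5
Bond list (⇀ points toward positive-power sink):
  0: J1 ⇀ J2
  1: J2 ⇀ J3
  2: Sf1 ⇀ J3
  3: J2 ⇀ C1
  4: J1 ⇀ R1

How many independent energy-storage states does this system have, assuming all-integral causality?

1  (C1 all integral)

β2 |Sf1  (Sf1 fixes flow; stroke at Sf1)
β1 |J3  (J3: last free bond brings effort in)
β0 |J2  (J2: bond 1 brought flow, rest push out)
β3 |J2  (J2 flow already set via bond 1)
β4 |J1  (J1: bond 0 brought flow, rest push out)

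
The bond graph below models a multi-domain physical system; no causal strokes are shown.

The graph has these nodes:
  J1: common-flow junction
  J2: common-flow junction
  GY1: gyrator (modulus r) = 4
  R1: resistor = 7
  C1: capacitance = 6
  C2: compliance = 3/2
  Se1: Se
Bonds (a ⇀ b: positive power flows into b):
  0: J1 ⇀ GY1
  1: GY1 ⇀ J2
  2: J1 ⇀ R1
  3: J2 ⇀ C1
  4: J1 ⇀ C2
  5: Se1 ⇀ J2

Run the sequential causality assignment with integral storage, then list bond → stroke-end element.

b5 |J2  (Se1 (Se) sets effort on bond)
b3 |J2  (prefer integral on C1)
b1 |GY1  (closing 1-jn rule on J2)
b0 |GY1  (through GY1, causality inverts; strokes same side of GY1)
b2 |J1  (J1 flow already set via bond 0)
b4 |J1  (1-jn J1 has f-setter on 0)

β0 stroke at GY1
β1 stroke at GY1
β2 stroke at J1
β3 stroke at J2
β4 stroke at J1
β5 stroke at J2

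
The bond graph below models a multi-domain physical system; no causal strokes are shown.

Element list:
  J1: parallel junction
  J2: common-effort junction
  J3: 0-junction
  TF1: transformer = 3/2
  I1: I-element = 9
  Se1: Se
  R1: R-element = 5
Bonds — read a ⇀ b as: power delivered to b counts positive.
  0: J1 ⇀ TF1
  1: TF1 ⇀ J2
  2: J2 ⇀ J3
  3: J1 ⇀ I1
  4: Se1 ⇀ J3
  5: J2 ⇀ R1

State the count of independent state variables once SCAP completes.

1  (I1 all integral)

bond 4 stroke→J3  (Se1: effort source, stroke at far end)
bond 2 stroke→J2  (J3 effort already set via bond 4)
bond 1 stroke→TF1  (J2 effort already set via bond 2)
bond 5 stroke→R1  (J2 effort already set via bond 2)
bond 0 stroke→J1  (TF1: transformer flips bond 1)
bond 3 stroke→I1  (0-jn J1 has e-setter on 0)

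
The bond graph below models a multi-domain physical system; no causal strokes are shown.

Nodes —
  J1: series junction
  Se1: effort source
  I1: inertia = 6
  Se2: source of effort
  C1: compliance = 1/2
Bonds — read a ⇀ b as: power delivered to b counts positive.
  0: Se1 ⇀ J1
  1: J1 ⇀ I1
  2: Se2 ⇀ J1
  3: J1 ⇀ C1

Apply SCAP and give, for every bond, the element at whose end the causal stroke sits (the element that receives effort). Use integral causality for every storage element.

b0 →J1
b1 →I1
b2 →J1
b3 →J1

bond 0 →J1  (Se1: effort source, stroke at far end)
bond 2 →J1  (Se2: effort source, stroke at far end)
bond 1 →I1  (I1 outputs flow p/I1)
bond 3 →J1  (1-jn J1 has f-setter on 1)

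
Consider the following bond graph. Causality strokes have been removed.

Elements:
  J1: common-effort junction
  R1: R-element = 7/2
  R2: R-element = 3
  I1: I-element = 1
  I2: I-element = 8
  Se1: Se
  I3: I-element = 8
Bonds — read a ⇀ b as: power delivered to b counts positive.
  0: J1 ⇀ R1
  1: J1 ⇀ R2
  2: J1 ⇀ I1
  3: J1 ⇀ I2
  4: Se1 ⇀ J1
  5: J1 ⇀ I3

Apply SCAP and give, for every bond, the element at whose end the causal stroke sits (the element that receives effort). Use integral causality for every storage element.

bond 4 →J1  (Se1 fixes effort; stroke away)
bond 0 →R1  (J1 effort already set via bond 4)
bond 1 →R2  (0-jn J1 has e-setter on 4)
bond 2 →I1  (0-jn J1 has e-setter on 4)
bond 3 →I2  (0-jn J1 has e-setter on 4)
bond 5 →I3  (J1: bond 4 brought effort, rest push out)

b0 →R1
b1 →R2
b2 →I1
b3 →I2
b4 →J1
b5 →I3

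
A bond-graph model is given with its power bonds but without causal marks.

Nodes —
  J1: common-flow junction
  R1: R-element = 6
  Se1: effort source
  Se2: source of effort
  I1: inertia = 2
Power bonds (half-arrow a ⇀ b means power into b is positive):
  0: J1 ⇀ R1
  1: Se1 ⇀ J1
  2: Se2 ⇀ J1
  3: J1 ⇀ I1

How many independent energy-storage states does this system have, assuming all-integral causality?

bond 1 |J1  (Se1 (Se) sets effort on bond)
bond 2 |J1  (Se2 (Se) sets effort on bond)
bond 3 |I1  (I1: I, integral causality)
bond 0 |J1  (J1: bond 3 brought flow, rest push out)

1  (I1 all integral)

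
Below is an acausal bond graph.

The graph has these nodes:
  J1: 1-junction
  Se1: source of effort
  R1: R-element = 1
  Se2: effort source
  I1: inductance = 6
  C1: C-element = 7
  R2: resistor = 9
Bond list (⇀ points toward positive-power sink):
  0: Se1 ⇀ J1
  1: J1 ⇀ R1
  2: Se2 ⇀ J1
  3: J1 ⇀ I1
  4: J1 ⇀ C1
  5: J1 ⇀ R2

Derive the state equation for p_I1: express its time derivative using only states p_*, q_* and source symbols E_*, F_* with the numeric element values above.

bond 0 →J1  (Se1: effort source, stroke at far end)
bond 2 →J1  (source Se2 imposes e)
bond 3 →I1  (I1: I, integral causality)
bond 1 →J1  (common-f at J1 fixed by 3)
bond 4 →J1  (common-f at J1 fixed by 3)
bond 5 →J1  (common-f at J1 fixed by 3)

dp_I1/dt = E_Se1 + E_Se2 - 5*p_I1/3 - q_C1/7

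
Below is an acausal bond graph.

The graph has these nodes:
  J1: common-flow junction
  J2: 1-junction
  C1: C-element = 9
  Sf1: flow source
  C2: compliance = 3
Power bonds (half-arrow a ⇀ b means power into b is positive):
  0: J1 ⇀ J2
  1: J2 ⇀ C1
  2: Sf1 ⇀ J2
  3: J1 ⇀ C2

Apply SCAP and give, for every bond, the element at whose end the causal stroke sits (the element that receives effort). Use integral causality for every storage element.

β0 |J2
β1 |J2
β2 |Sf1
β3 |J1

#2 stroke→Sf1  (Sf1 fixes flow; stroke at Sf1)
#0 stroke→J2  (1-jn J2 has f-setter on 2)
#1 stroke→J2  (1-jn J2 has f-setter on 2)
#3 stroke→J1  (common-f at J1 fixed by 0)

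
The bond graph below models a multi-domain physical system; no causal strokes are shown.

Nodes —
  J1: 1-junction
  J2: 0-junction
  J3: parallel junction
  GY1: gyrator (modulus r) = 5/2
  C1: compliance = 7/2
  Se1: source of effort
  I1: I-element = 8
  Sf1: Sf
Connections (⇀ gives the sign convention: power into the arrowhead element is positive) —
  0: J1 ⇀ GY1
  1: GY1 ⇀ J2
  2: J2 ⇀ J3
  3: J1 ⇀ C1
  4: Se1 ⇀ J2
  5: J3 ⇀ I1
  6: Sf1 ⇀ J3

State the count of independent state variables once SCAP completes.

2  (C1, I1 all integral)

bond 4 stroke at J2  (Se1 (Se) sets effort on bond)
bond 6 stroke at Sf1  (Sf1: flow source, stroke at near end)
bond 1 stroke at GY1  (J2 effort already set via bond 4)
bond 2 stroke at J3  (common-e at J2 fixed by 4)
bond 5 stroke at I1  (J3: bond 2 brought effort, rest push out)
bond 0 stroke at GY1  (GY1 both-in/both-out from 1)
bond 3 stroke at J1  (J1: bond 0 brought flow, rest push out)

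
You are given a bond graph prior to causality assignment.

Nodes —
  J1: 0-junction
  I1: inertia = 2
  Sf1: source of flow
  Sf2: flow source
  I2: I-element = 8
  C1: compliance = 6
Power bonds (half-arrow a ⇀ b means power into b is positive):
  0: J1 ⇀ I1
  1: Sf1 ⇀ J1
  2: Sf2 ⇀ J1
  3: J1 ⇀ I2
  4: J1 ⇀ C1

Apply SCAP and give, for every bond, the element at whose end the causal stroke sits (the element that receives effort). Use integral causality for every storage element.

bond 1 stroke→Sf1  (source Sf1 imposes f)
bond 2 stroke→Sf2  (Sf2: flow source, stroke at near end)
bond 0 stroke→I1  (I1 integral (f out))
bond 3 stroke→I2  (prefer integral on I2)
bond 4 stroke→J1  (J1 needs exactly one e-in)

bond 0 |I1
bond 1 |Sf1
bond 2 |Sf2
bond 3 |I2
bond 4 |J1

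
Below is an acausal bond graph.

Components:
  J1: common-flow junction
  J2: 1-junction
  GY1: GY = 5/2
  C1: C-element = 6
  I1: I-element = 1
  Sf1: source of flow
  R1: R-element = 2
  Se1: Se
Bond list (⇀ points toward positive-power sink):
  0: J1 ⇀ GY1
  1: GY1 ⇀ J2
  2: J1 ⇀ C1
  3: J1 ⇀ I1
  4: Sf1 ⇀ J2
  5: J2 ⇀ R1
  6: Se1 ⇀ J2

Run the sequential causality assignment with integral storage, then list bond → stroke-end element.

#4 stroke→Sf1  (Sf1 (Sf) sets flow on bond)
#6 stroke→J2  (Se1 (Se) sets effort on bond)
#1 stroke→J2  (1-jn J2 has f-setter on 4)
#5 stroke→J2  (J2: bond 4 brought flow, rest push out)
#0 stroke→J1  (GY1: gyrator matches bond 1)
#2 stroke→J1  (C1: C, integral causality)
#3 stroke→I1  (closing 1-jn rule on J1)

β0 →J1
β1 →J2
β2 →J1
β3 →I1
β4 →Sf1
β5 →J2
β6 →J2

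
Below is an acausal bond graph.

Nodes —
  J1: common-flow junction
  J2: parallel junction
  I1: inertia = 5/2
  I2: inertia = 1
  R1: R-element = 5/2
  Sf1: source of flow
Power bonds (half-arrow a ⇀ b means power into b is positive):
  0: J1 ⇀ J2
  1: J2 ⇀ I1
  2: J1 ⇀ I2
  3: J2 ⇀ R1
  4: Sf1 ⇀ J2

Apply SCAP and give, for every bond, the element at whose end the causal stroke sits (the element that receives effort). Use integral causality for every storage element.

bond 4 →Sf1  (source Sf1 imposes f)
bond 1 →I1  (I1 outputs flow p/I1)
bond 2 →I2  (prefer integral on I2)
bond 0 →J1  (J1 flow already set via bond 2)
bond 3 →J2  (J2: last free bond brings effort in)

bond 0 stroke→J1
bond 1 stroke→I1
bond 2 stroke→I2
bond 3 stroke→J2
bond 4 stroke→Sf1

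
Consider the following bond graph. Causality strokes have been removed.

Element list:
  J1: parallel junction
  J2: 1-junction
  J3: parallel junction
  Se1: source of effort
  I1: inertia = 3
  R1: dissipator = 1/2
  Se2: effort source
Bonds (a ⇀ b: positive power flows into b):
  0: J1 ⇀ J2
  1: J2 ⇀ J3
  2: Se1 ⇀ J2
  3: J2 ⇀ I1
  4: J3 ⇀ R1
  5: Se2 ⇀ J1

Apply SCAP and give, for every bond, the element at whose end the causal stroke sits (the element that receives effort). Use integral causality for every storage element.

β0 |J2
β1 |J2
β2 |J2
β3 |I1
β4 |J3
β5 |J1

bond 2 |J2  (source Se1 imposes e)
bond 5 |J1  (Se2: effort source, stroke at far end)
bond 0 |J2  (J1: bond 5 brought effort, rest push out)
bond 3 |I1  (prefer integral on I1)
bond 1 |J2  (J2 flow already set via bond 3)
bond 4 |J3  (only one effort-in slot at J3)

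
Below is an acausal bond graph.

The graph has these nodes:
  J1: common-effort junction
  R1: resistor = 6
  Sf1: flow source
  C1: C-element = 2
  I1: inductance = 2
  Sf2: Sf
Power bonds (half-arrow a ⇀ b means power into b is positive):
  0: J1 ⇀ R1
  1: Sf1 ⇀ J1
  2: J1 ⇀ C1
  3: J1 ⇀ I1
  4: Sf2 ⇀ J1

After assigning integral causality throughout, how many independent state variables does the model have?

2  (C1, I1 all integral)

bond 1 →Sf1  (Sf1 fixes flow; stroke at Sf1)
bond 4 →Sf2  (Sf2 fixes flow; stroke at Sf2)
bond 2 →J1  (C1 outputs effort q/C1)
bond 0 →R1  (0-jn J1 has e-setter on 2)
bond 3 →I1  (common-e at J1 fixed by 2)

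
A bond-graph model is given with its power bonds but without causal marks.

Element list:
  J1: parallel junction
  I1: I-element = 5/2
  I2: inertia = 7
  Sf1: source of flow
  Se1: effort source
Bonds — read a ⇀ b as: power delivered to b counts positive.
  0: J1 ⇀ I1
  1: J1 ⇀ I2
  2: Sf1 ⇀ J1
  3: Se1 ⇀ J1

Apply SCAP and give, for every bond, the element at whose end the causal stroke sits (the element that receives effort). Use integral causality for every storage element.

b0 stroke→I1
b1 stroke→I2
b2 stroke→Sf1
b3 stroke→J1

#2 stroke at Sf1  (source Sf1 imposes f)
#3 stroke at J1  (Se1 (Se) sets effort on bond)
#0 stroke at I1  (common-e at J1 fixed by 3)
#1 stroke at I2  (J1: bond 3 brought effort, rest push out)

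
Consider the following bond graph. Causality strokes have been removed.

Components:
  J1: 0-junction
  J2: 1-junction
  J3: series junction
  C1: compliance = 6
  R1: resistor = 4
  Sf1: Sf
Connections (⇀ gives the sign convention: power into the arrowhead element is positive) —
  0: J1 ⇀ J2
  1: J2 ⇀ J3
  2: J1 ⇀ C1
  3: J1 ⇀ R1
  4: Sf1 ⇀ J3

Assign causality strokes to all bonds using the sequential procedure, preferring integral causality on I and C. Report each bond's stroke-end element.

β0 stroke→J2
β1 stroke→J3
β2 stroke→J1
β3 stroke→R1
β4 stroke→Sf1

β4 →Sf1  (Sf1: flow source, stroke at near end)
β1 →J3  (J3 flow already set via bond 4)
β0 →J2  (common-f at J2 fixed by 1)
β2 →J1  (C1 outputs effort q/C1)
β3 →R1  (common-e at J1 fixed by 2)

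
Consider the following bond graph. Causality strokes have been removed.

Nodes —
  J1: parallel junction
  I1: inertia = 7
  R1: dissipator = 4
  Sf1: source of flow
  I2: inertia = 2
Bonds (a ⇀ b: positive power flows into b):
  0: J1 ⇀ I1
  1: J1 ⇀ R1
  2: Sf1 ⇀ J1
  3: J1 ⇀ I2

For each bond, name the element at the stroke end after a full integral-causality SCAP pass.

b0 stroke at I1
b1 stroke at J1
b2 stroke at Sf1
b3 stroke at I2

#2 →Sf1  (Sf1 (Sf) sets flow on bond)
#0 →I1  (prefer integral on I1)
#3 →I2  (prefer integral on I2)
#1 →J1  (J1: last free bond brings effort in)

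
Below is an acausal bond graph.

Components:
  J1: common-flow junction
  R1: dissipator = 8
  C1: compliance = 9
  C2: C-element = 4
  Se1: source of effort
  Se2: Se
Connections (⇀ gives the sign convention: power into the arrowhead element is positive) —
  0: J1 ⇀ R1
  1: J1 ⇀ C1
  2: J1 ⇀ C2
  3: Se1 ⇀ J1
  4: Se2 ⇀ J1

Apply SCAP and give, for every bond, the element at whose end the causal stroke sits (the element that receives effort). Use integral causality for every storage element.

b0 stroke at R1
b1 stroke at J1
b2 stroke at J1
b3 stroke at J1
b4 stroke at J1

#3 stroke at J1  (Se1: effort source, stroke at far end)
#4 stroke at J1  (Se2 (Se) sets effort on bond)
#1 stroke at J1  (C1 integral (e out))
#2 stroke at J1  (C2: C, integral causality)
#0 stroke at R1  (only one flow-in slot at J1)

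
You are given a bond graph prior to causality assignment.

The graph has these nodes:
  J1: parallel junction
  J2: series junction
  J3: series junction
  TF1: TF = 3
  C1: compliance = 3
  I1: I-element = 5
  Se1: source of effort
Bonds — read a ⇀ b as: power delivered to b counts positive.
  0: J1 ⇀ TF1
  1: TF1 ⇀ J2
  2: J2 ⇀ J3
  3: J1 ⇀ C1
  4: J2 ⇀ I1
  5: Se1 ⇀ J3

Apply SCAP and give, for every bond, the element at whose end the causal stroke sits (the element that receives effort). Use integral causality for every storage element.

β0 →TF1
β1 →J2
β2 →J2
β3 →J1
β4 →I1
β5 →J3

b5 →J3  (Se1: effort source, stroke at far end)
b2 →J2  (J3 needs exactly one f-in)
b3 →J1  (prefer integral on C1)
b0 →TF1  (J1: bond 3 brought effort, rest push out)
b1 →J2  (TF1 one-in-one-out from 0)
b4 →I1  (J2 needs exactly one f-in)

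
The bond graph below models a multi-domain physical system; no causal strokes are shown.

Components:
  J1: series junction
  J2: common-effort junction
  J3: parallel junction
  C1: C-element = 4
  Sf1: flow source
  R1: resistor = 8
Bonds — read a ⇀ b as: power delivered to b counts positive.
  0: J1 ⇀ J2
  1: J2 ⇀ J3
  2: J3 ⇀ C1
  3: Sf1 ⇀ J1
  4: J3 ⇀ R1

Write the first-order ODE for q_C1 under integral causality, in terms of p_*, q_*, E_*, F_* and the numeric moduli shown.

b3 stroke→Sf1  (Sf1 (Sf) sets flow on bond)
b0 stroke→J1  (J1: bond 3 brought flow, rest push out)
b1 stroke→J2  (only one effort-in slot at J2)
b2 stroke→J3  (C1: C, integral causality)
b4 stroke→R1  (common-e at J3 fixed by 2)

dq_C1/dt = F_Sf1 - q_C1/32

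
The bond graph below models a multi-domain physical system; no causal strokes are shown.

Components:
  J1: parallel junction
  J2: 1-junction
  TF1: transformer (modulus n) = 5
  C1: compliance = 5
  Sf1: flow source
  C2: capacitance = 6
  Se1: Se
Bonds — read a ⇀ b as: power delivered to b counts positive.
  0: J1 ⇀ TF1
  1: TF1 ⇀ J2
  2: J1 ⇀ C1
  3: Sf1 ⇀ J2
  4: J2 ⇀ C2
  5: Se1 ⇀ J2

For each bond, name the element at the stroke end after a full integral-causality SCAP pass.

β3 stroke→Sf1  (Sf1 (Sf) sets flow on bond)
β5 stroke→J2  (Se1 fixes effort; stroke away)
β1 stroke→J2  (J2: bond 3 brought flow, rest push out)
β4 stroke→J2  (J2: bond 3 brought flow, rest push out)
β0 stroke→TF1  (TF1 one-in-one-out from 1)
β2 stroke→J1  (only one effort-in slot at J1)

bond 0 |TF1
bond 1 |J2
bond 2 |J1
bond 3 |Sf1
bond 4 |J2
bond 5 |J2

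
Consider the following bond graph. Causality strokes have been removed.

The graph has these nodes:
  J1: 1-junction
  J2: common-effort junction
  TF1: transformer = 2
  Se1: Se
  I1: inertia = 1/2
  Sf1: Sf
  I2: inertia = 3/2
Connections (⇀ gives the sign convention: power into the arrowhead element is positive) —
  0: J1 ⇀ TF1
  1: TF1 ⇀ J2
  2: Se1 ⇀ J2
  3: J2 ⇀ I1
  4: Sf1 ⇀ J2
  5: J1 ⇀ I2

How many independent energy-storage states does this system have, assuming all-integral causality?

2  (I1, I2 all integral)

b2 →J2  (source Se1 imposes e)
b4 →Sf1  (source Sf1 imposes f)
b1 →TF1  (0-jn J2 has e-setter on 2)
b3 →I1  (J2 effort already set via bond 2)
b0 →J1  (through TF1, causality passes straight; one stroke at TF1)
b5 →I2  (J1 needs exactly one f-in)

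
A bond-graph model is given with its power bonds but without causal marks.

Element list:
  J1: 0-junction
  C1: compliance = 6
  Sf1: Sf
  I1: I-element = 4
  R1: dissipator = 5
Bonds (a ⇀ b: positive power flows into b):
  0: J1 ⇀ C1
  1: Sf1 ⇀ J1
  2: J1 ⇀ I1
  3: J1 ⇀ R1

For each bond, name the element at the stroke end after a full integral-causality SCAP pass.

bond 0 →J1
bond 1 →Sf1
bond 2 →I1
bond 3 →R1

#1 →Sf1  (Sf1: flow source, stroke at near end)
#0 →J1  (C1: C, integral causality)
#2 →I1  (common-e at J1 fixed by 0)
#3 →R1  (J1: bond 0 brought effort, rest push out)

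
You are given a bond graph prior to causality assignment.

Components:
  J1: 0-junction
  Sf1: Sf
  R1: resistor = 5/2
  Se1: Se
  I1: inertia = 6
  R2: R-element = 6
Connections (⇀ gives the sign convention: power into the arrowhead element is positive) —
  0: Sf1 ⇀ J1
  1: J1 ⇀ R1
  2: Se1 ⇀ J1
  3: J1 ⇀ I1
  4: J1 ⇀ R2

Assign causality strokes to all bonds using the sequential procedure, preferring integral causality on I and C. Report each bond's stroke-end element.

#0 stroke at Sf1
#1 stroke at R1
#2 stroke at J1
#3 stroke at I1
#4 stroke at R2

b0 stroke→Sf1  (Sf1 (Sf) sets flow on bond)
b2 stroke→J1  (Se1: effort source, stroke at far end)
b1 stroke→R1  (0-jn J1 has e-setter on 2)
b3 stroke→I1  (common-e at J1 fixed by 2)
b4 stroke→R2  (0-jn J1 has e-setter on 2)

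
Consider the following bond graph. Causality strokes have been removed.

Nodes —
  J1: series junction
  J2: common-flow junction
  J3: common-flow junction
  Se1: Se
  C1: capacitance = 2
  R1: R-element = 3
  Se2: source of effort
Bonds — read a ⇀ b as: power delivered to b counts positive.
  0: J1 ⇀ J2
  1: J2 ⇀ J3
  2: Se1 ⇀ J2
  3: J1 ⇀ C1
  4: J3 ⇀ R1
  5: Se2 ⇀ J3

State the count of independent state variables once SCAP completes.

#2 stroke→J2  (Se1 (Se) sets effort on bond)
#5 stroke→J3  (source Se2 imposes e)
#3 stroke→J1  (prefer integral on C1)
#0 stroke→J2  (J1: last free bond brings flow in)
#1 stroke→J3  (J2 needs exactly one f-in)
#4 stroke→R1  (only one flow-in slot at J3)

1  (C1 all integral)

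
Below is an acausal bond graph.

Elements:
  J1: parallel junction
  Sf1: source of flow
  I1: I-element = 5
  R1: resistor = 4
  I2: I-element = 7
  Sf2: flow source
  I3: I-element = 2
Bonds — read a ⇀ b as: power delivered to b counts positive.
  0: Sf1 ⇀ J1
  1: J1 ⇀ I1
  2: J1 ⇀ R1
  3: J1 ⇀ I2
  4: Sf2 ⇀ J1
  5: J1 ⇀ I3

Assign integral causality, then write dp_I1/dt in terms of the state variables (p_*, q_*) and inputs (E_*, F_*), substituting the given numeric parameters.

bond 0 |Sf1  (source Sf1 imposes f)
bond 4 |Sf2  (Sf2: flow source, stroke at near end)
bond 1 |I1  (I1: I, integral causality)
bond 3 |I2  (prefer integral on I2)
bond 5 |I3  (I3: I, integral causality)
bond 2 |J1  (only one effort-in slot at J1)

dp_I1/dt = 4*F_Sf1 + 4*F_Sf2 - 4*p_I1/5 - 4*p_I2/7 - 2*p_I3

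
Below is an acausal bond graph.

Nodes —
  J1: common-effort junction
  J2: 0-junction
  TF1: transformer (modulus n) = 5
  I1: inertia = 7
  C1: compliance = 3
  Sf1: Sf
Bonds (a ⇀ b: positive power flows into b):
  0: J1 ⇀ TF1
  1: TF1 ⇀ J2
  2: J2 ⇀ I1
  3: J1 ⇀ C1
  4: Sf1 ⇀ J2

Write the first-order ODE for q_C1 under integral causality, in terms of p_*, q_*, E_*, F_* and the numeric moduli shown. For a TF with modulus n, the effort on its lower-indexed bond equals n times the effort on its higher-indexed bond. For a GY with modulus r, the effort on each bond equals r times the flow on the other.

dq_C1/dt = F_Sf1/5 - p_I1/35

β4 stroke→Sf1  (Sf1 (Sf) sets flow on bond)
β2 stroke→I1  (I1 integral (f out))
β1 stroke→J2  (only one effort-in slot at J2)
β0 stroke→TF1  (TF1: transformer flips bond 1)
β3 stroke→J1  (only one effort-in slot at J1)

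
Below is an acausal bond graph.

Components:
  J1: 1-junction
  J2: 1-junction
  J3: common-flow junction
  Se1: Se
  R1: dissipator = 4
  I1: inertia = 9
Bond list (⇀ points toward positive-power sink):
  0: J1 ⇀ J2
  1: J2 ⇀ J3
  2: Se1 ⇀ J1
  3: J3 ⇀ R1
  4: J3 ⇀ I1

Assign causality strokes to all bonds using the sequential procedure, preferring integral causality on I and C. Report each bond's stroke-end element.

b0 stroke→J2
b1 stroke→J3
b2 stroke→J1
b3 stroke→J3
b4 stroke→I1

β2 |J1  (Se1 fixes effort; stroke away)
β0 |J2  (closing 1-jn rule on J1)
β1 |J3  (J2: last free bond brings flow in)
β4 |I1  (I1 outputs flow p/I1)
β3 |J3  (1-jn J3 has f-setter on 4)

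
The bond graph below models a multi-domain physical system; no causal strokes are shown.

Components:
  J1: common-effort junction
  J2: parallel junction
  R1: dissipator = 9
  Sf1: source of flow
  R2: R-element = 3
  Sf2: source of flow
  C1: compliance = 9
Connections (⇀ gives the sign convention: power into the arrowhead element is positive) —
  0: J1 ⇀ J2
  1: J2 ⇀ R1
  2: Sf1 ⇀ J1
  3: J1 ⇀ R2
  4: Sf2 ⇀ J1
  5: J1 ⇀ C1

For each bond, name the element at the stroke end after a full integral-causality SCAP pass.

bond 0 stroke→J2
bond 1 stroke→R1
bond 2 stroke→Sf1
bond 3 stroke→R2
bond 4 stroke→Sf2
bond 5 stroke→J1

bond 2 stroke→Sf1  (Sf1 fixes flow; stroke at Sf1)
bond 4 stroke→Sf2  (Sf2: flow source, stroke at near end)
bond 5 stroke→J1  (C1 integral (e out))
bond 0 stroke→J2  (J1: bond 5 brought effort, rest push out)
bond 3 stroke→R2  (common-e at J1 fixed by 5)
bond 1 stroke→R1  (J2 effort already set via bond 0)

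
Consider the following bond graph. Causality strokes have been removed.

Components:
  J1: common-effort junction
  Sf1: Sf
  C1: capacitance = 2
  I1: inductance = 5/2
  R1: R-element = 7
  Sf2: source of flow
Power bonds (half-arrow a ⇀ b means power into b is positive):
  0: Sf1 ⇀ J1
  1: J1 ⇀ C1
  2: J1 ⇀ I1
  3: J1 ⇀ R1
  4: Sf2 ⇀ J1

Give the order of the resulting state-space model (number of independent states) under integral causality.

β0 →Sf1  (Sf1 (Sf) sets flow on bond)
β4 →Sf2  (Sf2 (Sf) sets flow on bond)
β1 →J1  (prefer integral on C1)
β2 →I1  (0-jn J1 has e-setter on 1)
β3 →R1  (J1 effort already set via bond 1)

2  (C1, I1 all integral)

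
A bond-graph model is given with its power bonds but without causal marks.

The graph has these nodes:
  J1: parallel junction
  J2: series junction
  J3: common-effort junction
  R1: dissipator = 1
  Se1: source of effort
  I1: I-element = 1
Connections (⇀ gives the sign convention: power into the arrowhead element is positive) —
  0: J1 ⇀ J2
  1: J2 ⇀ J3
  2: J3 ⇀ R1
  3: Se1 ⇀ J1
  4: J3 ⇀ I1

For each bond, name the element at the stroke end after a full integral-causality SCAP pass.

bond 3 →J1  (source Se1 imposes e)
bond 0 →J2  (J1 effort already set via bond 3)
bond 1 →J3  (J2: last free bond brings flow in)
bond 2 →R1  (J3: bond 1 brought effort, rest push out)
bond 4 →I1  (0-jn J3 has e-setter on 1)

b0 stroke→J2
b1 stroke→J3
b2 stroke→R1
b3 stroke→J1
b4 stroke→I1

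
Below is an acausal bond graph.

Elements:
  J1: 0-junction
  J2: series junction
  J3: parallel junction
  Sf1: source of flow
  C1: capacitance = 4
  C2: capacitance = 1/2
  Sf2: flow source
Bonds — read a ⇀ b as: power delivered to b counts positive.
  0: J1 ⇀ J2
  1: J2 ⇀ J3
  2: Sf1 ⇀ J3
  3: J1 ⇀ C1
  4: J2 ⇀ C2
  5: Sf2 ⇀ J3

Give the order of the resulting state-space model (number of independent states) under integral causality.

2  (C1, C2 all integral)

bond 2 |Sf1  (Sf1 (Sf) sets flow on bond)
bond 5 |Sf2  (Sf2 (Sf) sets flow on bond)
bond 1 |J3  (J3: last free bond brings effort in)
bond 0 |J2  (J2 flow already set via bond 1)
bond 4 |J2  (common-f at J2 fixed by 1)
bond 3 |J1  (closing 0-jn rule on J1)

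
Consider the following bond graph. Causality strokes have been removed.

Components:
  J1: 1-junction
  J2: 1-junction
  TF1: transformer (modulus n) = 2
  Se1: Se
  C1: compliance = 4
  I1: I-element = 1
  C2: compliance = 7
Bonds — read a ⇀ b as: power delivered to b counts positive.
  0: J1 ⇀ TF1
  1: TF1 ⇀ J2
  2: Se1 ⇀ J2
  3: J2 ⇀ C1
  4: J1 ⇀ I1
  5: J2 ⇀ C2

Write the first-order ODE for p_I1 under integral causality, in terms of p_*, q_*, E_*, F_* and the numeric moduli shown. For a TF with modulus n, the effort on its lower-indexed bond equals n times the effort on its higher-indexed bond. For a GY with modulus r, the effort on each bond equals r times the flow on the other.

dp_I1/dt = 2*E_Se1 - q_C1/2 - 2*q_C2/7

#2 |J2  (source Se1 imposes e)
#3 |J2  (prefer integral on C1)
#4 |I1  (I1 outputs flow p/I1)
#0 |J1  (J1: bond 4 brought flow, rest push out)
#1 |TF1  (through TF1, causality passes straight; one stroke at TF1)
#5 |J2  (J2: bond 1 brought flow, rest push out)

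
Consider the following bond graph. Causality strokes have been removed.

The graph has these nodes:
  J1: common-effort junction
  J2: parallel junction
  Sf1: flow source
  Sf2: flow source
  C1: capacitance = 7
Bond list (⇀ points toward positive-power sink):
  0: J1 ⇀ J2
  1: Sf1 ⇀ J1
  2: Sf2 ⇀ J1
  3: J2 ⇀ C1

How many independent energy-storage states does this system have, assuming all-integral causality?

1  (C1 all integral)

bond 1 stroke at Sf1  (Sf1: flow source, stroke at near end)
bond 2 stroke at Sf2  (Sf2 fixes flow; stroke at Sf2)
bond 0 stroke at J1  (J1: last free bond brings effort in)
bond 3 stroke at J2  (only one effort-in slot at J2)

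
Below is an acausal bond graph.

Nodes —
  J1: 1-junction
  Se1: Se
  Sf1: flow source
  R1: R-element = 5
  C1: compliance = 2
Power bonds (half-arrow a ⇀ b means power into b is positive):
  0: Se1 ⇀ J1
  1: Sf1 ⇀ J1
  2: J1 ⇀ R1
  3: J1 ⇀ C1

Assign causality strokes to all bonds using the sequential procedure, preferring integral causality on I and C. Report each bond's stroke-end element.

#0 stroke at J1  (Se1: effort source, stroke at far end)
#1 stroke at Sf1  (Sf1 (Sf) sets flow on bond)
#2 stroke at J1  (common-f at J1 fixed by 1)
#3 stroke at J1  (J1 flow already set via bond 1)

bond 0 →J1
bond 1 →Sf1
bond 2 →J1
bond 3 →J1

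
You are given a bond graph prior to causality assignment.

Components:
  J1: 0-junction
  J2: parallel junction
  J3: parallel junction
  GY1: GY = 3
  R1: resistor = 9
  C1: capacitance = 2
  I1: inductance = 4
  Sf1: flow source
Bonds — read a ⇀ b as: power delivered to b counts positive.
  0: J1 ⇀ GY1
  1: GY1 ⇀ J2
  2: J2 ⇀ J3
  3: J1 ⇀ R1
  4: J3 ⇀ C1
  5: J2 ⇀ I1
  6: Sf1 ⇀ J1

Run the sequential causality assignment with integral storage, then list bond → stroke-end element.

bond 0 →GY1
bond 1 →GY1
bond 2 →J2
bond 3 →J1
bond 4 →J3
bond 5 →I1
bond 6 →Sf1

β6 stroke at Sf1  (Sf1 (Sf) sets flow on bond)
β4 stroke at J3  (C1: C, integral causality)
β2 stroke at J2  (J3 effort already set via bond 4)
β1 stroke at GY1  (common-e at J2 fixed by 2)
β5 stroke at I1  (common-e at J2 fixed by 2)
β0 stroke at GY1  (GY1: gyrator matches bond 1)
β3 stroke at J1  (J1: last free bond brings effort in)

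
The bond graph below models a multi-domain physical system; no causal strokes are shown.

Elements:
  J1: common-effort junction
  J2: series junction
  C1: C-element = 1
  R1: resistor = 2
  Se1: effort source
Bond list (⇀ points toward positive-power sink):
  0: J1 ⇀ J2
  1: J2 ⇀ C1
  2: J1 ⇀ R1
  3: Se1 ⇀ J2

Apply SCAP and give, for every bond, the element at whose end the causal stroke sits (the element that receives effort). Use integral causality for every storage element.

#0 stroke→J1
#1 stroke→J2
#2 stroke→R1
#3 stroke→J2

bond 3 →J2  (Se1 fixes effort; stroke away)
bond 1 →J2  (C1: C, integral causality)
bond 0 →J1  (J2 needs exactly one f-in)
bond 2 →R1  (J1 effort already set via bond 0)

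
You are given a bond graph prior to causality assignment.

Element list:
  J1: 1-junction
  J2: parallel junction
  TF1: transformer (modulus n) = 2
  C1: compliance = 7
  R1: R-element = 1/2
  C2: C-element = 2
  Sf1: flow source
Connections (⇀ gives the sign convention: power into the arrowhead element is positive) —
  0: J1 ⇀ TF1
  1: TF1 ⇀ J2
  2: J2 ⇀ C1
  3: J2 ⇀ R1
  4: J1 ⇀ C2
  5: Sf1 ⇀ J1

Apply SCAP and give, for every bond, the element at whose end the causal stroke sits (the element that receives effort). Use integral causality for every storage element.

bond 5 stroke at Sf1  (Sf1: flow source, stroke at near end)
bond 0 stroke at J1  (J1: bond 5 brought flow, rest push out)
bond 4 stroke at J1  (J1: bond 5 brought flow, rest push out)
bond 1 stroke at TF1  (TF TF1: opposite of bond 0)
bond 2 stroke at J2  (C1 outputs effort q/C1)
bond 3 stroke at R1  (J2: bond 2 brought effort, rest push out)

#0 stroke at J1
#1 stroke at TF1
#2 stroke at J2
#3 stroke at R1
#4 stroke at J1
#5 stroke at Sf1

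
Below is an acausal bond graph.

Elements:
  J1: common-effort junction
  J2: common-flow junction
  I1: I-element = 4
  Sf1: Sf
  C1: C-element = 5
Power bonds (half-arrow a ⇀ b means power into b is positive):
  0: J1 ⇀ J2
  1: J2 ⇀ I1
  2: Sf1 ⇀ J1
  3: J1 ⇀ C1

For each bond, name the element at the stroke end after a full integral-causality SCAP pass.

bond 0 →J2
bond 1 →I1
bond 2 →Sf1
bond 3 →J1

β2 stroke→Sf1  (Sf1 fixes flow; stroke at Sf1)
β1 stroke→I1  (I1 integral (f out))
β0 stroke→J2  (J2 flow already set via bond 1)
β3 stroke→J1  (J1 needs exactly one e-in)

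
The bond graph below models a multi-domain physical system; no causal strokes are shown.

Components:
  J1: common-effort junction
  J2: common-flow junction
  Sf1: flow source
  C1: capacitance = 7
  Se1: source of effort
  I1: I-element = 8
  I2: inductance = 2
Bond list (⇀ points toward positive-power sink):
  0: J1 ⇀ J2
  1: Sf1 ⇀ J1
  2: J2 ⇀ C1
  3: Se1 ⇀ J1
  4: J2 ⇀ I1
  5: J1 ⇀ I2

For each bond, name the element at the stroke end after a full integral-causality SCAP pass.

b1 stroke→Sf1  (Sf1 fixes flow; stroke at Sf1)
b3 stroke→J1  (source Se1 imposes e)
b0 stroke→J2  (J1: bond 3 brought effort, rest push out)
b5 stroke→I2  (0-jn J1 has e-setter on 3)
b2 stroke→J2  (C1 outputs effort q/C1)
b4 stroke→I1  (closing 1-jn rule on J2)

β0 stroke→J2
β1 stroke→Sf1
β2 stroke→J2
β3 stroke→J1
β4 stroke→I1
β5 stroke→I2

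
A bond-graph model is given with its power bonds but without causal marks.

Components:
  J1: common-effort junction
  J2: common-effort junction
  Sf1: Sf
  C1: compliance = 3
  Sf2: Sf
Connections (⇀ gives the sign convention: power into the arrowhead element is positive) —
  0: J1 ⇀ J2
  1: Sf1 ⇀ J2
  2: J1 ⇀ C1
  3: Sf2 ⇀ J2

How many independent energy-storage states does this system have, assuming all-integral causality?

#1 stroke at Sf1  (Sf1 fixes flow; stroke at Sf1)
#3 stroke at Sf2  (Sf2 fixes flow; stroke at Sf2)
#0 stroke at J2  (only one effort-in slot at J2)
#2 stroke at J1  (only one effort-in slot at J1)

1  (C1 all integral)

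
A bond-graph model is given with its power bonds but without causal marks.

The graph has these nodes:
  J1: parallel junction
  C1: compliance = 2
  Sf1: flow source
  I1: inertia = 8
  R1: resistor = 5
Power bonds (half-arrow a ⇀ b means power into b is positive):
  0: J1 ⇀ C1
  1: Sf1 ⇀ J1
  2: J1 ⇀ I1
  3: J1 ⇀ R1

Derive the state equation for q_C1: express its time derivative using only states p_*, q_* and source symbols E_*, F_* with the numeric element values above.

dq_C1/dt = F_Sf1 - p_I1/8 - q_C1/10

#1 stroke→Sf1  (Sf1 fixes flow; stroke at Sf1)
#0 stroke→J1  (C1 outputs effort q/C1)
#2 stroke→I1  (0-jn J1 has e-setter on 0)
#3 stroke→R1  (0-jn J1 has e-setter on 0)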